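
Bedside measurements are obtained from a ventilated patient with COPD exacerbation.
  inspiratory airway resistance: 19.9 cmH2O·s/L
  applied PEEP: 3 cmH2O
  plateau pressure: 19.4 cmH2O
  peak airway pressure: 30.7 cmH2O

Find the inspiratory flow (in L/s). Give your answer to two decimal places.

flow = (PIP − Pplat) / Raw = 11.3 / 19.9 = 0.5678 L/s.

0.57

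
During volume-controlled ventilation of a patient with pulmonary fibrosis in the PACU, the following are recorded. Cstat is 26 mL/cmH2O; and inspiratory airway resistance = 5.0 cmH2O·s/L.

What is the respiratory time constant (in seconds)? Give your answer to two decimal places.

τ = R × C = 5.0 × 26 mL/cmH2O = 5.0 × 0.026 L/cmH2O = 0.13 s.

0.13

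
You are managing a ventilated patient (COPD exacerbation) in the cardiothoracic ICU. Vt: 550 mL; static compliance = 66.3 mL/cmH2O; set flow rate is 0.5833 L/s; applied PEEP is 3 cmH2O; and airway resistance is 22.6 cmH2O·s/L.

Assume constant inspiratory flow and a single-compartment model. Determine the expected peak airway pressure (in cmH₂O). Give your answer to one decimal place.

24.5

Equation of motion (constant flow): PIP = Vt/C + R·V̇ + PEEP.
PIP = 550/66.3 + 22.6×0.5833 + 3 = 8.296 + 13.183 + 3 = 24.479 cmH2O.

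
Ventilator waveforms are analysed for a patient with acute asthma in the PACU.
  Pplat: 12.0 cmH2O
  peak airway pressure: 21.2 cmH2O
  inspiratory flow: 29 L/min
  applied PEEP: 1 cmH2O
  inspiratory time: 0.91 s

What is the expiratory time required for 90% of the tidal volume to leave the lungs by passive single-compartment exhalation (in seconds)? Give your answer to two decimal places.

1.75

Flow: 29 L/min ÷ 60 = 0.4833 L/s.
Vt = flow × Ti = 0.4833 L/s × 0.91 s × 1000 mL/L = 439.8 mL.
R = (PIP − Pplat)/V̇ = (21.2 − 12.0) / 0.4833 = 9.2/0.4833 = 19.036 cmH2O·s/L.
C = Vt/(Pplat − PEEP) = 439.8 / (12.0 − 1) = 439.8/11.0 = 39.982 mL/cmH2O.
τ = R × C = 19.036 × 0.03998 L/cmH2O = 0.7611 s.
t = −τ·ln(1 − 0.90) = −0.7611·ln(0.1) = 1.752 s.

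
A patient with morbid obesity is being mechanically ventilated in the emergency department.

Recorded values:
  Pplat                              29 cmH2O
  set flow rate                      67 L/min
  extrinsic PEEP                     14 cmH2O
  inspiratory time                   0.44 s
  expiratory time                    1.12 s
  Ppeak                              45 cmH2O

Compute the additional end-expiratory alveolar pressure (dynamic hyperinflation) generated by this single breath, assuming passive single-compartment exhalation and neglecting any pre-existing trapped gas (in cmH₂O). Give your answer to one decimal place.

1.4

Flow: 67 L/min ÷ 60 = 1.1167 L/s.
Vt = flow × Ti = 1.1167 L/s × 0.44 s × 1000 mL/L = 491.35 mL.
R = (PIP − Pplat)/V̇ = (45 − 29) / 1.1167 = 16.0/1.1167 = 14.328 cmH2O·s/L.
C = Vt/(Pplat − PEEP) = 491.35 / (29 − 14) = 491.35/15.0 = 32.757 mL/cmH2O.
τ = R × C = 14.328 × 0.03276 L/cmH2O = 0.4694 s.
Fraction remaining = e^(−Te/τ) = e^(−1.12/0.4694) = 0.09199; trapped volume = 491.35 × 0.09199 = 45.199 mL.
Additional alveolar pressure from trapping ≈ V_trapped / C = 45.199 / 32.757 = 1.38 cmH2O.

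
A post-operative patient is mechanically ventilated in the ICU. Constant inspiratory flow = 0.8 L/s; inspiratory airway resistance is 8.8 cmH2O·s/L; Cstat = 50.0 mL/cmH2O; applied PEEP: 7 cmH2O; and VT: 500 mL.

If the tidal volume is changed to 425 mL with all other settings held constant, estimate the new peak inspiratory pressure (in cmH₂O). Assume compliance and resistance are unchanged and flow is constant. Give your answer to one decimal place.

PIP = Vt/C + R·V̇ + PEEP (constant-flow equation of motion).
Only the elastic term changes: ΔPIP = ΔVt / C = (425 − 500) / 50.0 = -1.5 cmH2O.
Original PIP = 500/50.0 + 8.8×0.8 + 7 = 24.04 cmH2O; new PIP = 24.04 + (-1.5) = 22.54 cmH2O.

22.5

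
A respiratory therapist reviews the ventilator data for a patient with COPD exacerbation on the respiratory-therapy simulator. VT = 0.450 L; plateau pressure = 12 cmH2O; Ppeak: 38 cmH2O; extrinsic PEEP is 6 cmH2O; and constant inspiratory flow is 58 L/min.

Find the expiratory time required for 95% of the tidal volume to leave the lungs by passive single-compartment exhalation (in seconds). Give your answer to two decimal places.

Flow: 58 L/min ÷ 60 = 0.9667 L/s.
R = (PIP − Pplat)/V̇ = (38 − 12) / 0.9667 = 26.0/0.9667 = 26.896 cmH2O·s/L.
C = Vt/(Pplat − PEEP) = 450.0 / (12 − 6) = 450.0/6.0 = 75.0 mL/cmH2O.
τ = R × C = 26.896 × 0.075 L/cmH2O = 2.017 s.
t = −τ·ln(1 − 0.95) = −2.017·ln(0.05) = 6.042 s.

6.04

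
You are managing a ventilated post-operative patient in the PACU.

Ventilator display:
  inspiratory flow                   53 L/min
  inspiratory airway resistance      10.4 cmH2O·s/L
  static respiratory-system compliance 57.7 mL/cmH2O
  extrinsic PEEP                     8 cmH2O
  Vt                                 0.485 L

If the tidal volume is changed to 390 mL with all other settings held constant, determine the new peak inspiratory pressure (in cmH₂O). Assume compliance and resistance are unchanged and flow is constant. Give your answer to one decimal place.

23.9

Flow: 53 L/min ÷ 60 = 0.8833 L/s.
PIP = Vt/C + R·V̇ + PEEP (constant-flow equation of motion).
Only the elastic term changes: ΔPIP = ΔVt / C = (390 − 485) / 57.7 = -1.646 cmH2O.
Original PIP = 485/57.7 + 10.4×0.8833 + 8 = 25.592 cmH2O; new PIP = 25.592 + (-1.646) = 23.946 cmH2O.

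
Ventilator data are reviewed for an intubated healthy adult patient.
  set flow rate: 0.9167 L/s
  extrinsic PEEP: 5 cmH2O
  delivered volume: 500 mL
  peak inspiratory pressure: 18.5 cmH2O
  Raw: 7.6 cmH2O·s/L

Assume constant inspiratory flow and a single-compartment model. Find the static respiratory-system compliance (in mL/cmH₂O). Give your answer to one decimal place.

76.5

Equation of motion (constant flow): PIP = Vt/C + R·V̇ + PEEP.
Vt/C = PIP − R·V̇ − PEEP = 18.5 − 7.6×0.9167 − 5 = 18.5 − 6.967 − 5 = 6.533 cmH2O.
C = Vt / 6.533 = 500 / 6.533 = 76.535 mL/cmH2O.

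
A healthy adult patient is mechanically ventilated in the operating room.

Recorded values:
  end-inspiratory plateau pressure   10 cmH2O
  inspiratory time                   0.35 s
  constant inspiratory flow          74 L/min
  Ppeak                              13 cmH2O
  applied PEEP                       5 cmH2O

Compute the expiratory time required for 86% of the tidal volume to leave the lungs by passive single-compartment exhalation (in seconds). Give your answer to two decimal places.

Flow: 74 L/min ÷ 60 = 1.2333 L/s.
Vt = flow × Ti = 1.2333 L/s × 0.35 s × 1000 mL/L = 431.66 mL.
R = (PIP − Pplat)/V̇ = (13 − 10) / 1.2333 = 3.0/1.2333 = 2.432 cmH2O·s/L.
C = Vt/(Pplat − PEEP) = 431.66 / (10 − 5) = 431.66/5.0 = 86.332 mL/cmH2O.
τ = R × C = 2.432 × 0.08633 L/cmH2O = 0.21 s.
t = −τ·ln(1 − 0.86) = −0.21·ln(0.14) = 0.4129 s.

0.41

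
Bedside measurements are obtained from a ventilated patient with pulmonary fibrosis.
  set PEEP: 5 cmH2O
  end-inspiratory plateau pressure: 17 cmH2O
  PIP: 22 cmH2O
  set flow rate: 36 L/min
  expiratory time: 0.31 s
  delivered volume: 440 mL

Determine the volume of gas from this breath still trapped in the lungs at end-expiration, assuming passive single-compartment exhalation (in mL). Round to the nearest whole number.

160

Flow: 36 L/min ÷ 60 = 0.6 L/s.
R = (PIP − Pplat)/V̇ = (22 − 17) / 0.6 = 5.0/0.6 = 8.333 cmH2O·s/L.
C = Vt/(Pplat − PEEP) = 440.0 / (17 − 5) = 440.0/12.0 = 36.667 mL/cmH2O.
τ = R × C = 8.333 × 0.03667 L/cmH2O = 0.3056 s.
Fraction remaining = e^(−Te/τ) = e^(−0.31/0.3056) = 0.3626.
Trapped volume = 440.0 × 0.3626 = 159.54 mL.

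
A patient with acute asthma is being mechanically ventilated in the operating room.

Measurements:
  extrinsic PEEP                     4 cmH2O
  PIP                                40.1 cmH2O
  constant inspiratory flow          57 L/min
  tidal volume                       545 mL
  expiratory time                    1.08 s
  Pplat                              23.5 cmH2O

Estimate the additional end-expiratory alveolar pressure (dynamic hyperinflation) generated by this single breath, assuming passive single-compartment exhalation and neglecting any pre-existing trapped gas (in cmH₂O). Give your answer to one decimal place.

Flow: 57 L/min ÷ 60 = 0.95 L/s.
R = (PIP − Pplat)/V̇ = (40.1 − 23.5) / 0.95 = 16.6/0.95 = 17.474 cmH2O·s/L.
C = Vt/(Pplat − PEEP) = 545.0 / (23.5 − 4) = 545.0/19.5 = 27.949 mL/cmH2O.
τ = R × C = 17.474 × 0.02795 L/cmH2O = 0.4884 s.
Fraction remaining = e^(−Te/τ) = e^(−1.08/0.4884) = 0.1096; trapped volume = 545.0 × 0.1096 = 59.732 mL.
Additional alveolar pressure from trapping ≈ V_trapped / C = 59.732 / 27.949 = 2.137 cmH2O.

2.1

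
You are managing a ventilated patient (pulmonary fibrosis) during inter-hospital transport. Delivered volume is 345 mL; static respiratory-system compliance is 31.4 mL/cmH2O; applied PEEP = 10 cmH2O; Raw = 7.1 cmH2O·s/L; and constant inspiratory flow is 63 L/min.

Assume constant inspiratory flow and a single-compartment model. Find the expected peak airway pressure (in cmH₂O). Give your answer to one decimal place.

28.4

Flow: 63 L/min ÷ 60 = 1.05 L/s.
Equation of motion (constant flow): PIP = Vt/C + R·V̇ + PEEP.
PIP = 345/31.4 + 7.1×1.05 + 10 = 10.987 + 7.455 + 10 = 28.442 cmH2O.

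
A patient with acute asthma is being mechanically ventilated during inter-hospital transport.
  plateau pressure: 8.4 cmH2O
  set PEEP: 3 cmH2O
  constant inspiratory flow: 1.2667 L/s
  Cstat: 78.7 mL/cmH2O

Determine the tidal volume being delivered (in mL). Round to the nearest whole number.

Vt = Cstat × (Pplat − PEEP) = 78.7 × (8.4 − 3) = 78.7 × 5.4 = 424.98 mL.

425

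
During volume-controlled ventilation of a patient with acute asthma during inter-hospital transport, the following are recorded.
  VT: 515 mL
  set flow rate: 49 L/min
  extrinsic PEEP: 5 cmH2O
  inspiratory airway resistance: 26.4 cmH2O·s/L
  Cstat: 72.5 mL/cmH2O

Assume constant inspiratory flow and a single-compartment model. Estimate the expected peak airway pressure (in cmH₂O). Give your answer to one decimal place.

Flow: 49 L/min ÷ 60 = 0.8167 L/s.
Equation of motion (constant flow): PIP = Vt/C + R·V̇ + PEEP.
PIP = 515/72.5 + 26.4×0.8167 + 5 = 7.103 + 21.561 + 5 = 33.664 cmH2O.

33.7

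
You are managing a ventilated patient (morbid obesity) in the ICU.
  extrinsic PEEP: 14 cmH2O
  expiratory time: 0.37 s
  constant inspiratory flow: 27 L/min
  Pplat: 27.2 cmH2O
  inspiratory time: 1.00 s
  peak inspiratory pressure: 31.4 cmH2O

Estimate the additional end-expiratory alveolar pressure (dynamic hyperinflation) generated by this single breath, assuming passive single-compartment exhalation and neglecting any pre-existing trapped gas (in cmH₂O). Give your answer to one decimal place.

4.1

Flow: 27 L/min ÷ 60 = 0.45 L/s.
Vt = flow × Ti = 0.45 L/s × 1.00 s × 1000 mL/L = 450.0 mL.
R = (PIP − Pplat)/V̇ = (31.4 − 27.2) / 0.45 = 4.2/0.45 = 9.333 cmH2O·s/L.
C = Vt/(Pplat − PEEP) = 450.0 / (27.2 − 14) = 450.0/13.2 = 34.091 mL/cmH2O.
τ = R × C = 9.333 × 0.03409 L/cmH2O = 0.3182 s.
Fraction remaining = e^(−Te/τ) = e^(−0.37/0.3182) = 0.3126; trapped volume = 450.0 × 0.3126 = 140.67 mL.
Additional alveolar pressure from trapping ≈ V_trapped / C = 140.67 / 34.091 = 4.126 cmH2O.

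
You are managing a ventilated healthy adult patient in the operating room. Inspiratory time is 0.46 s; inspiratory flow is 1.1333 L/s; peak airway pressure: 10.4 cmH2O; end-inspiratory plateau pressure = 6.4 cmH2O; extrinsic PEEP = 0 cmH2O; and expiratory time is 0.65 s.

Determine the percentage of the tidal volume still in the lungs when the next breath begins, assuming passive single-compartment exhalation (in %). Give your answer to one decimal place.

10.4

Vt = flow × Ti = 1.1333 L/s × 0.46 s × 1000 mL/L = 521.32 mL.
R = (PIP − Pplat)/V̇ = (10.4 − 6.4) / 1.1333 = 4.0/1.1333 = 3.53 cmH2O·s/L.
C = Vt/(Pplat − PEEP) = 521.32 / (6.4 − 0) = 521.32/6.4 = 81.456 mL/cmH2O.
τ = R × C = 3.53 × 0.08146 L/cmH2O = 0.2876 s.
Fraction remaining at end-expiration = e^(−Te/τ) = e^(−0.65/0.2876) = 0.1043 → 10.43%.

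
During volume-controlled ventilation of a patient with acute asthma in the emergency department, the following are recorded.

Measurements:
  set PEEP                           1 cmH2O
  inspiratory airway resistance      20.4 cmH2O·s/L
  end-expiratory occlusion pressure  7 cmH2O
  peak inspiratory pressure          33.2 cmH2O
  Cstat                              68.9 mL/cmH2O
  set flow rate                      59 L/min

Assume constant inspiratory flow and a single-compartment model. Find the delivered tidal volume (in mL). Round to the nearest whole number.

Flow: 59 L/min ÷ 60 = 0.9833 L/s.
Total PEEP = 7 cmH2O (set 1 + intrinsic 6); this is the baseline alveolar pressure.
Equation of motion (constant flow): PIP = Vt/C + R·V̇ + PEEP.
Vt/C = PIP − R·V̇ − PEEP = 33.2 − 20.059 − 7 = 6.141 cmH2O.
Vt = C × 6.141 = 68.9 × 6.141 = 423.11 mL.

423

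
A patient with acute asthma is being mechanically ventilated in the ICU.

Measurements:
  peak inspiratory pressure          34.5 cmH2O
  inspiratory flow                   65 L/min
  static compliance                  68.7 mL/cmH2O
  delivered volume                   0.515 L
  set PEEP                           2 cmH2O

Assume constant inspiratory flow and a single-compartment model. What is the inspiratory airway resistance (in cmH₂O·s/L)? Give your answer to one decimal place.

Flow: 65 L/min ÷ 60 = 1.0833 L/s.
Equation of motion (constant flow): PIP = Vt/C + R·V̇ + PEEP.
R·V̇ = PIP − Vt/C − PEEP = 34.5 − 515/68.7 − 2 = 34.5 − 7.496 − 2 = 25.004 cmH2O.
R = 25.004 / 1.0833 = 23.081 cmH2O·s/L.

23.1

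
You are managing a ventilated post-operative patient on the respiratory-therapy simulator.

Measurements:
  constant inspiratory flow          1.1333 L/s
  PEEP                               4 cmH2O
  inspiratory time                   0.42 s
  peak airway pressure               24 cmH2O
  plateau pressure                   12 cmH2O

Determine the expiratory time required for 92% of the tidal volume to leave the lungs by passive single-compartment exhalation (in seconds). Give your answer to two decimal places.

Vt = flow × Ti = 1.1333 L/s × 0.42 s × 1000 mL/L = 475.99 mL.
R = (PIP − Pplat)/V̇ = (24 − 12) / 1.1333 = 12.0/1.1333 = 10.589 cmH2O·s/L.
C = Vt/(Pplat − PEEP) = 475.99 / (12 − 4) = 475.99/8.0 = 59.499 mL/cmH2O.
τ = R × C = 10.589 × 0.0595 L/cmH2O = 0.63 s.
t = −τ·ln(1 − 0.92) = −0.63·ln(0.08) = 1.591 s.

1.59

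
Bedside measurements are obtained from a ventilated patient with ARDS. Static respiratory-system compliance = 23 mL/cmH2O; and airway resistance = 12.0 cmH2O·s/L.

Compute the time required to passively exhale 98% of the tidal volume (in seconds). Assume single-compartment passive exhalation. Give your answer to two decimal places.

τ = R × C = 12.0 × 23 mL/cmH2O = 12.0 × 0.023 L/cmH2O = 0.276 s.
Exhaled fraction f = 1 − e^(−t/τ) → t = −τ·ln(1 − f) = −0.276·ln(0.02) = 1.08 s.

1.08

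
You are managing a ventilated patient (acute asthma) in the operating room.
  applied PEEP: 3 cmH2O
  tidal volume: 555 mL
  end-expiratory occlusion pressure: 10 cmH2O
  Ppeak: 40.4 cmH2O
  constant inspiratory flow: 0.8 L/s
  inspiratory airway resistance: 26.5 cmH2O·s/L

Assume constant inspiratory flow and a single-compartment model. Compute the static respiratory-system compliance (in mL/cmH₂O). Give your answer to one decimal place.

60.3

Total PEEP = 10 cmH2O (set 3 + intrinsic 7); this is the baseline alveolar pressure.
Equation of motion (constant flow): PIP = Vt/C + R·V̇ + PEEP.
Vt/C = PIP − R·V̇ − PEEP = 40.4 − 26.5×0.8 − 10 = 40.4 − 21.2 − 10 = 9.2 cmH2O.
C = Vt / 9.2 = 555 / 9.2 = 60.326 mL/cmH2O.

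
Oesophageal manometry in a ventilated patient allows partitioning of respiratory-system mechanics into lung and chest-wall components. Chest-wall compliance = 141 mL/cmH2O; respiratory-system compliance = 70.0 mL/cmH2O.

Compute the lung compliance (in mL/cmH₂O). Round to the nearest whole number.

139

1/CL = 1/Crs − 1/Ccw.
1/CL = 1/70.0 − 1/141 = 0.007194.
CL = 139.0 mL/cmH2O.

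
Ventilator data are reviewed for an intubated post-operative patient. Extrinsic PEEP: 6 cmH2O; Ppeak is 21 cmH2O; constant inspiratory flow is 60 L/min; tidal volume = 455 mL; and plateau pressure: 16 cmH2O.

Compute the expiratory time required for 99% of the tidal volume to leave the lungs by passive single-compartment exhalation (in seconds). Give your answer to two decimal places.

1.05

Flow: 60 L/min ÷ 60 = 1 L/s.
R = (PIP − Pplat)/V̇ = (21 − 16) / 1 = 5.0/1 = 5.0 cmH2O·s/L.
C = Vt/(Pplat − PEEP) = 455.0 / (16 − 6) = 455.0/10.0 = 45.5 mL/cmH2O.
τ = R × C = 5.0 × 0.0455 L/cmH2O = 0.2275 s.
t = −τ·ln(1 − 0.99) = −0.2275·ln(0.01) = 1.048 s.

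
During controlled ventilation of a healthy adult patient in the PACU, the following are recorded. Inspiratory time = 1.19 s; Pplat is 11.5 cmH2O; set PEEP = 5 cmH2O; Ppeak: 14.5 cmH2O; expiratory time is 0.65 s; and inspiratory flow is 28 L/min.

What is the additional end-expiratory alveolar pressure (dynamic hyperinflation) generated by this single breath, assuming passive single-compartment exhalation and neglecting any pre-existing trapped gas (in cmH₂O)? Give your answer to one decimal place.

Flow: 28 L/min ÷ 60 = 0.4667 L/s.
Vt = flow × Ti = 0.4667 L/s × 1.19 s × 1000 mL/L = 555.37 mL.
R = (PIP − Pplat)/V̇ = (14.5 − 11.5) / 0.4667 = 3.0/0.4667 = 6.428 cmH2O·s/L.
C = Vt/(Pplat − PEEP) = 555.37 / (11.5 − 5) = 555.37/6.5 = 85.442 mL/cmH2O.
τ = R × C = 6.428 × 0.08544 L/cmH2O = 0.5492 s.
Fraction remaining = e^(−Te/τ) = e^(−0.65/0.5492) = 0.3062; trapped volume = 555.37 × 0.3062 = 170.05 mL.
Additional alveolar pressure from trapping ≈ V_trapped / C = 170.05 / 85.442 = 1.99 cmH2O.

2.0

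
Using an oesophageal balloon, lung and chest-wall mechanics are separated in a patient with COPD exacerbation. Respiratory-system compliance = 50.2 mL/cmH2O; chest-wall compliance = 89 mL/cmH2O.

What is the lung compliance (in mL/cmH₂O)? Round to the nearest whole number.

1/CL = 1/Crs − 1/Ccw.
1/CL = 1/50.2 − 1/89 = 0.008684.
CL = 115.15 mL/cmH2O.

115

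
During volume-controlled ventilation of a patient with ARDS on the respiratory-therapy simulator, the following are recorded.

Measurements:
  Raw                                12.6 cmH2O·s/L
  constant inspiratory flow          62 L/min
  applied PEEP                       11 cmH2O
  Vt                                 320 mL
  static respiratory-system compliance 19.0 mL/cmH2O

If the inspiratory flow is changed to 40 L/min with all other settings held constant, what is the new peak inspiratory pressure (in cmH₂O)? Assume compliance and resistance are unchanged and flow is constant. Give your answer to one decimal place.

36.2

Flow: 62 L/min ÷ 60 = 1.0333 L/s.
New flow: 40 L/min ÷ 60 = 0.6667 L/s.
PIP = Vt/C + R·V̇ + PEEP (constant-flow equation of motion).
Only the resistive term changes: ΔPIP = R × ΔV̇ = 12.6 × (0.6667 − 1.0333) = 12.6 × -0.3666 = -4.619 cmH2O.
Original PIP = 320/19.0 + 12.6×1.0333 + 11 = 40.862 cmH2O; new PIP = 40.862 + (-4.619) = 36.243 cmH2O.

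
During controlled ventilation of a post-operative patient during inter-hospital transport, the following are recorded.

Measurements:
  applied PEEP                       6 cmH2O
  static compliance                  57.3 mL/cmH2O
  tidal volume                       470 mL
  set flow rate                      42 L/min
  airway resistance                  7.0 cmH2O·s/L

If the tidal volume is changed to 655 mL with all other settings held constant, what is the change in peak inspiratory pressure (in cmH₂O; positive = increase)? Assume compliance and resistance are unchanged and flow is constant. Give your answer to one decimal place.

3.2

PIP = Vt/C + R·V̇ + PEEP (constant-flow equation of motion).
Only the elastic term changes: ΔPIP = ΔVt / C = (655 − 470) / 57.3 = 3.229 cmH2O.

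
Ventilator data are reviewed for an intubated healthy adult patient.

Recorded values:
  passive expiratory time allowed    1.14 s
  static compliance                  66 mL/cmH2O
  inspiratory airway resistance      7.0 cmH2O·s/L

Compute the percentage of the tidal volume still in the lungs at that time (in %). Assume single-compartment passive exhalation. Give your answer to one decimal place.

8.5

τ = R × C = 7.0 × 66 mL/cmH2O = 7.0 × 0.066 L/cmH2O = 0.462 s.
Passive exhalation: V(t)/V₀ = e^(−t/τ) = e^(−1.14/0.462) = 0.08479.
Fraction remaining = 0.08479 → 8.479%.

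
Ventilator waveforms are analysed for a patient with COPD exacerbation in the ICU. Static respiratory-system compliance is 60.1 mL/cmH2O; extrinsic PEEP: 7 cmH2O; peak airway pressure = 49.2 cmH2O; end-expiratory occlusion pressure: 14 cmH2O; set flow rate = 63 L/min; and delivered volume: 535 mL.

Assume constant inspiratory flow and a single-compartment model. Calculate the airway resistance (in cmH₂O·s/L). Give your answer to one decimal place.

25.0

Flow: 63 L/min ÷ 60 = 1.05 L/s.
Total PEEP = 14 cmH2O (set 7 + intrinsic 7); this is the baseline alveolar pressure.
Equation of motion (constant flow): PIP = Vt/C + R·V̇ + PEEP.
R·V̇ = PIP − Vt/C − PEEP = 49.2 − 535/60.1 − 14 = 49.2 − 8.902 − 14 = 26.298 cmH2O.
R = 26.298 / 1.05 = 25.046 cmH2O·s/L.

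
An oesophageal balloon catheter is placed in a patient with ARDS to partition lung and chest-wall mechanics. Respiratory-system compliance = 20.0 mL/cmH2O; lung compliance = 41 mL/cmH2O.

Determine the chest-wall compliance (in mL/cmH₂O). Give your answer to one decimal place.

1/Ccw = 1/Crs − 1/CL.
1/Ccw = 1/20.0 − 1/41 = 0.02561.
Ccw = 39.047 mL/cmH2O.

39.0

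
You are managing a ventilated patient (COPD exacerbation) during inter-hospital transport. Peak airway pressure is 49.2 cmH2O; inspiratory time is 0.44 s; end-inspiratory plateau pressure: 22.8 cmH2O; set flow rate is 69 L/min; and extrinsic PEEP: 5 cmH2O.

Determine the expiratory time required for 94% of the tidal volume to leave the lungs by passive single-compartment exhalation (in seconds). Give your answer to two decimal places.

1.84

Flow: 69 L/min ÷ 60 = 1.15 L/s.
Vt = flow × Ti = 1.15 L/s × 0.44 s × 1000 mL/L = 506.0 mL.
R = (PIP − Pplat)/V̇ = (49.2 − 22.8) / 1.15 = 26.4/1.15 = 22.957 cmH2O·s/L.
C = Vt/(Pplat − PEEP) = 506.0 / (22.8 − 5) = 506.0/17.8 = 28.427 mL/cmH2O.
τ = R × C = 22.957 × 0.02843 L/cmH2O = 0.6527 s.
t = −τ·ln(1 − 0.94) = −0.6527·ln(0.06) = 1.836 s.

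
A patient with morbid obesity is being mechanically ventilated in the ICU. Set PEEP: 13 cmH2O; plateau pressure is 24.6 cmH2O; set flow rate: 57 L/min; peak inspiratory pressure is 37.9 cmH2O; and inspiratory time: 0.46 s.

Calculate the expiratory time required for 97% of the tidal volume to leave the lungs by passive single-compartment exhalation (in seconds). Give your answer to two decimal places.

Flow: 57 L/min ÷ 60 = 0.95 L/s.
Vt = flow × Ti = 0.95 L/s × 0.46 s × 1000 mL/L = 437.0 mL.
R = (PIP − Pplat)/V̇ = (37.9 − 24.6) / 0.95 = 13.3/0.95 = 14.0 cmH2O·s/L.
C = Vt/(Pplat − PEEP) = 437.0 / (24.6 − 13) = 437.0/11.6 = 37.672 mL/cmH2O.
τ = R × C = 14.0 × 0.03767 L/cmH2O = 0.5274 s.
t = −τ·ln(1 − 0.97) = −0.5274·ln(0.03) = 1.849 s.

1.85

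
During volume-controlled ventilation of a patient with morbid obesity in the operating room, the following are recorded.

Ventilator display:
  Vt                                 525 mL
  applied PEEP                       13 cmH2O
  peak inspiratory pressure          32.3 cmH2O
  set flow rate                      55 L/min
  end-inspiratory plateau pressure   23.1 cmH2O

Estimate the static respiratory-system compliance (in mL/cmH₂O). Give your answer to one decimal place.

52.0

Cstat = Vt / (Pplat − PEEP) = 525 / (23.1 − 13) = 525 / 10.1 = 51.98 mL/cmH2O.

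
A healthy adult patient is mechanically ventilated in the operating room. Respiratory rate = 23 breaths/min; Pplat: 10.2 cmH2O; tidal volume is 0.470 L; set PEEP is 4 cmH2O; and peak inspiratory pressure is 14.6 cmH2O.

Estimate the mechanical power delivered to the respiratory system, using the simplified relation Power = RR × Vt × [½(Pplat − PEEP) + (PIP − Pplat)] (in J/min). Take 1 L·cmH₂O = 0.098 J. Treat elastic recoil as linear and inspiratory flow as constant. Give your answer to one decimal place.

Per-breath work = Vt × [½(Pplat−PEEP) + (PIP−Pplat)] = 0.470 × [0.5×6.2 + 4.4] = 0.470 × 7.5 = 3.525 L·cmH2O.
Power = 23 × 3.525 = 81.075 L·cmH2O/min.
× 0.098 J/(L·cmH2O) → 7.945 J/min.

7.9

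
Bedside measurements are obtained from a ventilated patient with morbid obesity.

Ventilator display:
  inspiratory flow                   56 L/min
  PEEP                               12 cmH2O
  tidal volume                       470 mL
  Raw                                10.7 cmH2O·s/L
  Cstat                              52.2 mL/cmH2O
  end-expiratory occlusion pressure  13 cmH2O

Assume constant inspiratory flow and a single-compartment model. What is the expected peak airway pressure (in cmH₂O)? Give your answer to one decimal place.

32.0

Flow: 56 L/min ÷ 60 = 0.9333 L/s.
Total PEEP = 13 cmH2O (set 12 + intrinsic 1); this is the baseline alveolar pressure.
Equation of motion (constant flow): PIP = Vt/C + R·V̇ + PEEP.
PIP = 470/52.2 + 10.7×0.9333 + 13 = 9.004 + 9.986 + 13 = 31.99 cmH2O.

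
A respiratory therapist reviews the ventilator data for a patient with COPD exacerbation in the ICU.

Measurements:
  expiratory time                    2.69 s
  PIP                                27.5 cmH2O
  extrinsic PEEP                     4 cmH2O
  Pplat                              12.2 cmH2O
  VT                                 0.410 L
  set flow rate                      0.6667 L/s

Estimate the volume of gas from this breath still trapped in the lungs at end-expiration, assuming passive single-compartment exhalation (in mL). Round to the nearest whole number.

R = (PIP − Pplat)/V̇ = (27.5 − 12.2) / 0.6667 = 15.3/0.6667 = 22.949 cmH2O·s/L.
C = Vt/(Pplat − PEEP) = 410.0 / (12.2 − 4) = 410.0/8.2 = 50.0 mL/cmH2O.
τ = R × C = 22.949 × 0.05 L/cmH2O = 1.147 s.
Fraction remaining = e^(−Te/τ) = e^(−2.69/1.147) = 0.09582.
Trapped volume = 410.0 × 0.09582 = 39.286 mL.

39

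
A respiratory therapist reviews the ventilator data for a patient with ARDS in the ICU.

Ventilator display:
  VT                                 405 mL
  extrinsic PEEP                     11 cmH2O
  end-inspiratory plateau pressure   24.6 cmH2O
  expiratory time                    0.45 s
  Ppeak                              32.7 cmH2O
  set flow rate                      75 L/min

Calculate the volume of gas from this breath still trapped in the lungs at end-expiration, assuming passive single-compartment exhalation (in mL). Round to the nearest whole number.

39

Flow: 75 L/min ÷ 60 = 1.25 L/s.
R = (PIP − Pplat)/V̇ = (32.7 − 24.6) / 1.25 = 8.1/1.25 = 6.48 cmH2O·s/L.
C = Vt/(Pplat − PEEP) = 405.0 / (24.6 − 11) = 405.0/13.6 = 29.779 mL/cmH2O.
τ = R × C = 6.48 × 0.02978 L/cmH2O = 0.193 s.
Fraction remaining = e^(−Te/τ) = e^(−0.45/0.193) = 0.09714.
Trapped volume = 405.0 × 0.09714 = 39.342 mL.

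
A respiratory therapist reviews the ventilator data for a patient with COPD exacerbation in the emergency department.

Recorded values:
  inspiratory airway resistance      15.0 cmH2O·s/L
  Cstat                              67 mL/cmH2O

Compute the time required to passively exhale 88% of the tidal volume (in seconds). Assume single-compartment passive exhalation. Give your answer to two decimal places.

τ = R × C = 15.0 × 67 mL/cmH2O = 15.0 × 0.067 L/cmH2O = 1.005 s.
Exhaled fraction f = 1 − e^(−t/τ) → t = −τ·ln(1 − f) = −1.005·ln(0.12) = 2.131 s.

2.13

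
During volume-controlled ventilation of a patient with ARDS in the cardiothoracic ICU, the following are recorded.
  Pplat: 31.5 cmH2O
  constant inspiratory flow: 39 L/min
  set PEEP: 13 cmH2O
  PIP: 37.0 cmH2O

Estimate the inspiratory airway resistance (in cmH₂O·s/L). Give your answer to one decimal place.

8.5

Flow: 39 L/min ÷ 60 = 0.65 L/s.
Raw = (PIP − Pplat) / flow = (37.0 − 31.5) / 0.65 = 5.5 / 0.65 = 8.462 cmH2O·s/L.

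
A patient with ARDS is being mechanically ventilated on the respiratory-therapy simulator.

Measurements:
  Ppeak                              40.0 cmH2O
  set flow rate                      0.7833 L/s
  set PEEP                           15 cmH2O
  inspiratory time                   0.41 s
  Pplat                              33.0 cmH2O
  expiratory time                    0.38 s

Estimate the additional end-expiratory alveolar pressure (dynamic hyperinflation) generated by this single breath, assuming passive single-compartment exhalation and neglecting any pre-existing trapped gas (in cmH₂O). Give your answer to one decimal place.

Vt = flow × Ti = 0.7833 L/s × 0.41 s × 1000 mL/L = 321.15 mL.
R = (PIP − Pplat)/V̇ = (40.0 − 33.0) / 0.7833 = 7.0/0.7833 = 8.937 cmH2O·s/L.
C = Vt/(Pplat − PEEP) = 321.15 / (33.0 − 15) = 321.15/18.0 = 17.842 mL/cmH2O.
τ = R × C = 8.937 × 0.01784 L/cmH2O = 0.1594 s.
Fraction remaining = e^(−Te/τ) = e^(−0.38/0.1594) = 0.09219; trapped volume = 321.15 × 0.09219 = 29.607 mL.
Additional alveolar pressure from trapping ≈ V_trapped / C = 29.607 / 17.842 = 1.659 cmH2O.

1.7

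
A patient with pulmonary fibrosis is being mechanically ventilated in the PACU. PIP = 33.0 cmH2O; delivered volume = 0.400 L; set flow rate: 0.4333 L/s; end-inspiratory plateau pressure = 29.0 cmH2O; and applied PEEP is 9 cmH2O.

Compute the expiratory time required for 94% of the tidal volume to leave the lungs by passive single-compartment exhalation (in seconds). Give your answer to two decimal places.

0.52

R = (PIP − Pplat)/V̇ = (33.0 − 29.0) / 0.4333 = 4.0/0.4333 = 9.231 cmH2O·s/L.
C = Vt/(Pplat − PEEP) = 400.0 / (29.0 − 9) = 400.0/20.0 = 20.0 mL/cmH2O.
τ = R × C = 9.231 × 0.02 L/cmH2O = 0.1846 s.
t = −τ·ln(1 − 0.94) = −0.1846·ln(0.06) = 0.5194 s.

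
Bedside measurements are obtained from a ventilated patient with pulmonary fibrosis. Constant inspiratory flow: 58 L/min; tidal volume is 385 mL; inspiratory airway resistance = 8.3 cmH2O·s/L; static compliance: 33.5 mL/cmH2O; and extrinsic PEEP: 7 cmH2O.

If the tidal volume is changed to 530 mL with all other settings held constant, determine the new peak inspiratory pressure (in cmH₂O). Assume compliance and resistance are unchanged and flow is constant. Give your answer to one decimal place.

30.8

Flow: 58 L/min ÷ 60 = 0.9667 L/s.
PIP = Vt/C + R·V̇ + PEEP (constant-flow equation of motion).
Only the elastic term changes: ΔPIP = ΔVt / C = (530 − 385) / 33.5 = 4.328 cmH2O.
Original PIP = 385/33.5 + 8.3×0.9667 + 7 = 26.516 cmH2O; new PIP = 26.516 + (4.328) = 30.844 cmH2O.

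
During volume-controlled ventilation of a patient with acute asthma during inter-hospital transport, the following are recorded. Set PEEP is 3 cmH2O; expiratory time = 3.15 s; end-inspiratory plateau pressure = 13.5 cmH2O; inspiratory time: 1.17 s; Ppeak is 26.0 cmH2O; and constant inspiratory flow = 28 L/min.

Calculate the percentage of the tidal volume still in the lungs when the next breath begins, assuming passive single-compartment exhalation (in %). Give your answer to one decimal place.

Flow: 28 L/min ÷ 60 = 0.4667 L/s.
Vt = flow × Ti = 0.4667 L/s × 1.17 s × 1000 mL/L = 546.04 mL.
R = (PIP − Pplat)/V̇ = (26.0 − 13.5) / 0.4667 = 12.5/0.4667 = 26.784 cmH2O·s/L.
C = Vt/(Pplat − PEEP) = 546.04 / (13.5 − 3) = 546.04/10.5 = 52.004 mL/cmH2O.
τ = R × C = 26.784 × 0.052 L/cmH2O = 1.393 s.
Fraction remaining at end-expiration = e^(−Te/τ) = e^(−3.15/1.393) = 0.1042 → 10.42%.

10.4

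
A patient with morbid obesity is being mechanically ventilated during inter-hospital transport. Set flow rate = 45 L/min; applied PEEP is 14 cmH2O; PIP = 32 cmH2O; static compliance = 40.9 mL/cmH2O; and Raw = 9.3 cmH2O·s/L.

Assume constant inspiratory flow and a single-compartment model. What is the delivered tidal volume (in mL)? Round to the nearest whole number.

451

Flow: 45 L/min ÷ 60 = 0.75 L/s.
Equation of motion (constant flow): PIP = Vt/C + R·V̇ + PEEP.
Vt/C = PIP − R·V̇ − PEEP = 32 − 6.975 − 14 = 11.025 cmH2O.
Vt = C × 11.025 = 40.9 × 11.025 = 450.92 mL.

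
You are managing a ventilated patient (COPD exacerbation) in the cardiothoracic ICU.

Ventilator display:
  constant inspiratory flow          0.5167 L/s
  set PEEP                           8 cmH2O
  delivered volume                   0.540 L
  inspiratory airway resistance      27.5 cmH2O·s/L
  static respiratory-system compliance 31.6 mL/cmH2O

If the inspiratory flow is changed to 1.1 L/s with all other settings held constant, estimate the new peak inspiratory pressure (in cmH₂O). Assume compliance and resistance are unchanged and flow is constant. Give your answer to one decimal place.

PIP = Vt/C + R·V̇ + PEEP (constant-flow equation of motion).
Only the resistive term changes: ΔPIP = R × ΔV̇ = 27.5 × (1.1 − 0.5167) = 27.5 × 0.5833 = 16.041 cmH2O.
Original PIP = 540/31.6 + 27.5×0.5167 + 8 = 39.298 cmH2O; new PIP = 39.298 + (16.041) = 55.339 cmH2O.

55.3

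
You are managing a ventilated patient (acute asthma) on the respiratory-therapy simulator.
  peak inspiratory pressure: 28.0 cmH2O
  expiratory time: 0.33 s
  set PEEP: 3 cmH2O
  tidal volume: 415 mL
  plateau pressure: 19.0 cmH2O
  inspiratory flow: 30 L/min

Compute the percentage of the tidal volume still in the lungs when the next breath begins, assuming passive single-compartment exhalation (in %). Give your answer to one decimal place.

Flow: 30 L/min ÷ 60 = 0.5 L/s.
R = (PIP − Pplat)/V̇ = (28.0 − 19.0) / 0.5 = 9.0/0.5 = 18.0 cmH2O·s/L.
C = Vt/(Pplat − PEEP) = 415.0 / (19.0 − 3) = 415.0/16.0 = 25.938 mL/cmH2O.
τ = R × C = 18.0 × 0.02594 L/cmH2O = 0.4669 s.
Fraction remaining at end-expiration = e^(−Te/τ) = e^(−0.33/0.4669) = 0.4932 → 49.32%.

49.3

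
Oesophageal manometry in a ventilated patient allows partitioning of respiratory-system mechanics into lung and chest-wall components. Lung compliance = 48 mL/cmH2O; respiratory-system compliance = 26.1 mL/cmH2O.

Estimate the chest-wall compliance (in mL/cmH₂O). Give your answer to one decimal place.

1/Ccw = 1/Crs − 1/CL.
1/Ccw = 1/26.1 − 1/48 = 0.01748.
Ccw = 57.208 mL/cmH2O.

57.2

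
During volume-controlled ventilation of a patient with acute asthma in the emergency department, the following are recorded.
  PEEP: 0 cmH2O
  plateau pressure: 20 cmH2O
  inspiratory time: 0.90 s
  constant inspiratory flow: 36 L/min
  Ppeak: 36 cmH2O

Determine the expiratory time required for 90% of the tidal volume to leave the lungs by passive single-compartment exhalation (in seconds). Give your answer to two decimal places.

Flow: 36 L/min ÷ 60 = 0.6 L/s.
Vt = flow × Ti = 0.6 L/s × 0.90 s × 1000 mL/L = 540.0 mL.
R = (PIP − Pplat)/V̇ = (36 − 20) / 0.6 = 16.0/0.6 = 26.667 cmH2O·s/L.
C = Vt/(Pplat − PEEP) = 540.0 / (20 − 0) = 540.0/20.0 = 27.0 mL/cmH2O.
τ = R × C = 26.667 × 0.027 L/cmH2O = 0.72 s.
t = −τ·ln(1 − 0.90) = −0.72·ln(0.1) = 1.658 s.

1.66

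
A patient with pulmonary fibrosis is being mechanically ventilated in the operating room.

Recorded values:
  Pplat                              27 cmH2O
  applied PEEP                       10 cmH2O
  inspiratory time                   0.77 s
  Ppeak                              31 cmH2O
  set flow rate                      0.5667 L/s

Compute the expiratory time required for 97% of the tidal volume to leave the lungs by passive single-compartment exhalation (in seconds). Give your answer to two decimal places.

0.64

Vt = flow × Ti = 0.5667 L/s × 0.77 s × 1000 mL/L = 436.36 mL.
R = (PIP − Pplat)/V̇ = (31 − 27) / 0.5667 = 4.0/0.5667 = 7.058 cmH2O·s/L.
C = Vt/(Pplat − PEEP) = 436.36 / (27 − 10) = 436.36/17.0 = 25.668 mL/cmH2O.
τ = R × C = 7.058 × 0.02567 L/cmH2O = 0.1812 s.
t = −τ·ln(1 − 0.97) = −0.1812·ln(0.03) = 0.6354 s.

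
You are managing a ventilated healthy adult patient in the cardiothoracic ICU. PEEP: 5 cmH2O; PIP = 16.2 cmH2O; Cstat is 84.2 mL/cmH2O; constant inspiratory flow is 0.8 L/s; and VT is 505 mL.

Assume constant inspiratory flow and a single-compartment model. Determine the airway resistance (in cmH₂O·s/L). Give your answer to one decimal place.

Equation of motion (constant flow): PIP = Vt/C + R·V̇ + PEEP.
R·V̇ = PIP − Vt/C − PEEP = 16.2 − 505/84.2 − 5 = 16.2 − 5.998 − 5 = 5.202 cmH2O.
R = 5.202 / 0.8 = 6.503 cmH2O·s/L.

6.5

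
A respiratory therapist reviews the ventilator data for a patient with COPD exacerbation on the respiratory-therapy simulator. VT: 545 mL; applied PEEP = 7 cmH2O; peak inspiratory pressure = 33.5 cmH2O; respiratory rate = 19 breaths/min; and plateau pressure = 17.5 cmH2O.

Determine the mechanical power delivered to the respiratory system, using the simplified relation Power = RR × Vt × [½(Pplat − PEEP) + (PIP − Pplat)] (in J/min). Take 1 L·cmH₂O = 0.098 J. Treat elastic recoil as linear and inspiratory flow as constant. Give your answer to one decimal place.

Per-breath work = Vt × [½(Pplat−PEEP) + (PIP−Pplat)] = 0.545 × [0.5×10.5 + 16.0] = 0.545 × 21.25 = 11.581 L·cmH2O.
Power = 19 × 11.581 = 220.04 L·cmH2O/min.
× 0.098 J/(L·cmH2O) → 21.564 J/min.

21.6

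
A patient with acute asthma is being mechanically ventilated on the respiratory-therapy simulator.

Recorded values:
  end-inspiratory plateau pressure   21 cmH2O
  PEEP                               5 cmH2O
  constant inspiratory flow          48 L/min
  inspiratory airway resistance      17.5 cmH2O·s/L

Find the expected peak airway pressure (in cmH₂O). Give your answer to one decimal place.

35.0

Flow: 48 L/min ÷ 60 = 0.8 L/s.
PIP = Pplat + Raw × flow = 21 + 17.5 × 0.8 = 21 + 14.0 = 35.0 cmH2O.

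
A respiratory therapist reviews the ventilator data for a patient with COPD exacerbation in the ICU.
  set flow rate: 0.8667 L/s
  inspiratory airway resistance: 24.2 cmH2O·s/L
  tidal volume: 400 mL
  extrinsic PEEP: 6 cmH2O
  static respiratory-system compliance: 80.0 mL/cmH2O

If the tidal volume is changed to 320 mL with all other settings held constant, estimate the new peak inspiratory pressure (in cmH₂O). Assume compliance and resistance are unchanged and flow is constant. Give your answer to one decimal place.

31.0

PIP = Vt/C + R·V̇ + PEEP (constant-flow equation of motion).
Only the elastic term changes: ΔPIP = ΔVt / C = (320 − 400) / 80.0 = -1.0 cmH2O.
Original PIP = 400/80.0 + 24.2×0.8667 + 6 = 31.974 cmH2O; new PIP = 31.974 + (-1.0) = 30.974 cmH2O.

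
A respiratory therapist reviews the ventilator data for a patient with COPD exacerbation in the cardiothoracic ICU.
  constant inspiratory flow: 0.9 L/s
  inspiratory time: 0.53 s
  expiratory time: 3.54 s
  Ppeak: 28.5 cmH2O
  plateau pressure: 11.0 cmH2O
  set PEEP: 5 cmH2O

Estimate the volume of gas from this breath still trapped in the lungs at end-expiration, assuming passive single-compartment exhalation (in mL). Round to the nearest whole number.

48

Vt = flow × Ti = 0.9 L/s × 0.53 s × 1000 mL/L = 477.0 mL.
R = (PIP − Pplat)/V̇ = (28.5 − 11.0) / 0.9 = 17.5/0.9 = 19.444 cmH2O·s/L.
C = Vt/(Pplat − PEEP) = 477.0 / (11.0 − 5) = 477.0/6.0 = 79.5 mL/cmH2O.
τ = R × C = 19.444 × 0.0795 L/cmH2O = 1.546 s.
Fraction remaining = e^(−Te/τ) = e^(−3.54/1.546) = 0.1013.
Trapped volume = 477.0 × 0.1013 = 48.32 mL.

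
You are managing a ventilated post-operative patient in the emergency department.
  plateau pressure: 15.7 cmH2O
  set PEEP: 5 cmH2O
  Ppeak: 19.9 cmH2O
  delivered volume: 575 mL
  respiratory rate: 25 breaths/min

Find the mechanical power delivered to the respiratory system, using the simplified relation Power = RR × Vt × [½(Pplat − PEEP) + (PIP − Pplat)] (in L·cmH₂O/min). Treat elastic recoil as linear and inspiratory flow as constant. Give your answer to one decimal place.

137.3

Per-breath work = Vt × [½(Pplat−PEEP) + (PIP−Pplat)] = 0.575 × [0.5×10.7 + 4.2] = 0.575 × 9.55 = 5.491 L·cmH2O.
Power = 25 × 5.491 = 137.28 L·cmH2O/min.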